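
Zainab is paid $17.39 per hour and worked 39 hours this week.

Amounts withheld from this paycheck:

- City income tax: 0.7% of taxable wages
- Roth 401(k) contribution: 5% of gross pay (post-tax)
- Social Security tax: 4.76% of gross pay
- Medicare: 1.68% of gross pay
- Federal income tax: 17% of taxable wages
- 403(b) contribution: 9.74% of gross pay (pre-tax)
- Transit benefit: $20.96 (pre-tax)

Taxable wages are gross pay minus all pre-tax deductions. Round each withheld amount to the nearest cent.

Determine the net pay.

$408.97

Gross pay: 39 × $17.39 = $678.21
403(b) contribution: $678.21 × 0.0974 = $66.06
Transit benefit: $20.96
Pre-tax total = $66.06 + $20.96 = $87.02
Taxable wages = $678.21 − $87.02 = $591.19
City income tax: $591.19 × 0.007 = $4.14
Federal income tax: $591.19 × 0.17 = $100.50
Medicare: $678.21 × 0.0168 = $11.39
Social Security tax: $678.21 × 0.0476 = $32.28
Roth 401(k) contribution: $678.21 × 0.05 = $33.91
Total deductions = $66.06 + $20.96 + $4.14 + $100.50 + $11.39 + $32.28 + $33.91 = $269.24
Net pay = $678.21 − $269.24 = $408.97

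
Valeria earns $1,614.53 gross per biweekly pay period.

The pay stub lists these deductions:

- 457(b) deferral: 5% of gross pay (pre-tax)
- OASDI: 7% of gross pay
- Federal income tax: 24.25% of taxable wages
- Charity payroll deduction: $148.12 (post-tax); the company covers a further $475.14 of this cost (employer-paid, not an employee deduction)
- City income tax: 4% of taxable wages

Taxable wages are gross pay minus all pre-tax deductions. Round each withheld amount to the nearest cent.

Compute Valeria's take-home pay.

$839.36

457(b) deferral: $1,614.53 × 0.05 = $80.73
Taxable wages = $1,614.53 − $80.73 = $1,533.80
City income tax: $1,533.80 × 0.04 = $61.35
Federal income tax: $1,533.80 × 0.2425 = $371.95
OASDI: $1,614.53 × 0.07 = $113.02
Charity payroll deduction: $148.12
(Employer's $475.14 toward charity payroll deduction is not withheld from the employee.)
Total deductions = $80.73 + $61.35 + $371.95 + $113.02 + $148.12 = $775.17
Net pay = $1,614.53 − $775.17 = $839.36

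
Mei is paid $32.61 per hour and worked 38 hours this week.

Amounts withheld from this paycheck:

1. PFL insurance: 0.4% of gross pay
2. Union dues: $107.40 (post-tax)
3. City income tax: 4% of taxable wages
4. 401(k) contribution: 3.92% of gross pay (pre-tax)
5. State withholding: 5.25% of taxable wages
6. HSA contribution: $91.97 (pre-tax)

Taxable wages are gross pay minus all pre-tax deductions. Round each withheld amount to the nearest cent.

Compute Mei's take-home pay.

$884.64

Gross pay: 38 × $32.61 = $1,239.18
HSA contribution: $91.97
401(k) contribution: $1,239.18 × 0.0392 = $48.58
Pre-tax total = $91.97 + $48.58 = $140.55
Taxable wages = $1,239.18 − $140.55 = $1,098.63
City income tax: $1,098.63 × 0.04 = $43.95
State withholding: $1,098.63 × 0.0525 = $57.68
PFL insurance: $1,239.18 × 0.004 = $4.96
Union dues: $107.40
Total deductions = $91.97 + $48.58 + $43.95 + $57.68 + $4.96 + $107.40 = $354.54
Net pay = $1,239.18 − $354.54 = $884.64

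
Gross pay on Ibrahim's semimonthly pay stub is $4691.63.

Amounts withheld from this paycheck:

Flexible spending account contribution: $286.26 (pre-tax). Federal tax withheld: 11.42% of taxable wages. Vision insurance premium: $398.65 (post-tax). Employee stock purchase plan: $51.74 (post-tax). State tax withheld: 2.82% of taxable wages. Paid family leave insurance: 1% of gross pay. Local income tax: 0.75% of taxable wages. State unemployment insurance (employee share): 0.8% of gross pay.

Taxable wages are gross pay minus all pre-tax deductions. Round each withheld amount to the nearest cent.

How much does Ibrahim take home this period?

Flexible spending account contribution: $286.26
Taxable wages = $4691.63 − $286.26 = $4405.37
State tax withheld: $4405.37 × 0.0282 = $124.23
Local income tax: $4405.37 × 0.0075 = $33.04
Federal tax withheld: $4405.37 × 0.1142 = $503.09
State unemployment insurance (employee share): $4691.63 × 0.008 = $37.53
Paid family leave insurance: $4691.63 × 0.01 = $46.92
Employee stock purchase plan: $51.74
Vision insurance premium: $398.65
Total deductions = $286.26 + $124.23 + $33.04 + $503.09 + $37.53 + $46.92 + $51.74 + $398.65 = $1481.46
Net pay = $4691.63 − $1481.46 = $3210.17

$3210.17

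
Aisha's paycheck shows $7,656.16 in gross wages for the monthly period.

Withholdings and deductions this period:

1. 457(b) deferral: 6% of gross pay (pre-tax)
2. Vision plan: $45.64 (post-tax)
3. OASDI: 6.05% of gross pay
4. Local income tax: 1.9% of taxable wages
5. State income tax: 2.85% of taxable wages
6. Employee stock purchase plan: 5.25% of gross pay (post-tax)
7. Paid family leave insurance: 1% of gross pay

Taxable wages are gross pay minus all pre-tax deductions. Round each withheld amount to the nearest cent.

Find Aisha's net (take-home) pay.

$5,867.59

457(b) deferral: $7,656.16 × 0.06 = $459.37
Taxable wages = $7,656.16 − $459.37 = $7,196.79
State income tax: $7,196.79 × 0.0285 = $205.11
Local income tax: $7,196.79 × 0.019 = $136.74
OASDI: $7,656.16 × 0.0605 = $463.20
Paid family leave insurance: $7,656.16 × 0.01 = $76.56
Vision plan: $45.64
Employee stock purchase plan: $7,656.16 × 0.0525 = $401.95
Total deductions = $459.37 + $205.11 + $136.74 + $463.20 + $76.56 + $45.64 + $401.95 = $1,788.57
Net pay = $7,656.16 − $1,788.57 = $5,867.59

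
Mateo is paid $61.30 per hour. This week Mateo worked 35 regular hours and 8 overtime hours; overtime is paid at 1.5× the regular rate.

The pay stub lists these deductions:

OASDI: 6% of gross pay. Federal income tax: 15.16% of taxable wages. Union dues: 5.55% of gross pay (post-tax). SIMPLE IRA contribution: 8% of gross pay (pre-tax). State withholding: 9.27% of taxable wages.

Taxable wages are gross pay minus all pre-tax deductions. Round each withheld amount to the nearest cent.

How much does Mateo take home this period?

Regular pay: 35 × $61.30 = $2145.50
Overtime pay: 8 × $61.30 × 1.5 = $735.60
Gross pay = $2145.50 + $735.60 = $2881.10
SIMPLE IRA contribution: $2881.10 × 0.08 = $230.49
Taxable wages = $2881.10 − $230.49 = $2650.61
State withholding: $2650.61 × 0.0927 = $245.71
Federal income tax: $2650.61 × 0.1516 = $401.83
OASDI: $2881.10 × 0.06 = $172.87
Union dues: $2881.10 × 0.0555 = $159.90
Total deductions = $230.49 + $245.71 + $401.83 + $172.87 + $159.90 = $1210.80
Net pay = $2881.10 − $1210.80 = $1670.30

$1670.30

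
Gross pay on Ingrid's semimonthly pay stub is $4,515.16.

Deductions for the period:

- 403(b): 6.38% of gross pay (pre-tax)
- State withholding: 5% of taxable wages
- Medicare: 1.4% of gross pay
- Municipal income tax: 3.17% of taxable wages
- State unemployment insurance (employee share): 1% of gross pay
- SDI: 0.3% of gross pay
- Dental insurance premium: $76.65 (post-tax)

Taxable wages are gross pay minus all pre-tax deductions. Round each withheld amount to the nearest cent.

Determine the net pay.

$3,683.18

403(b): $4,515.16 × 0.0638 = $288.07
Taxable wages = $4,515.16 − $288.07 = $4,227.09
Municipal income tax: $4,227.09 × 0.0317 = $134.00
State withholding: $4,227.09 × 0.05 = $211.35
Medicare: $4,515.16 × 0.014 = $63.21
SDI: $4,515.16 × 0.003 = $13.55
State unemployment insurance (employee share): $4,515.16 × 0.01 = $45.15
Dental insurance premium: $76.65
Total deductions = $288.07 + $134.00 + $211.35 + $63.21 + $13.55 + $45.15 + $76.65 = $831.98
Net pay = $4,515.16 − $831.98 = $3,683.18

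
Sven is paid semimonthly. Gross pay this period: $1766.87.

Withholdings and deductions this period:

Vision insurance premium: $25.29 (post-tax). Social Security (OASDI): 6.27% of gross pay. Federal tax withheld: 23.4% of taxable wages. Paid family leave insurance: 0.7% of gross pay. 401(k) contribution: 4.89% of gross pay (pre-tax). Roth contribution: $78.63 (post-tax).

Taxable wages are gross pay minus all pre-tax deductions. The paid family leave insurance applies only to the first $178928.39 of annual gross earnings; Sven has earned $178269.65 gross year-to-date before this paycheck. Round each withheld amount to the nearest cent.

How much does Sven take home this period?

$1067.93

401(k) contribution: $1766.87 × 0.0489 = $86.40
Taxable wages = $1766.87 − $86.40 = $1680.47
Federal tax withheld: $1680.47 × 0.234 = $393.23
Social Security (OASDI): $1766.87 × 0.0627 = $110.78
Paid family leave insurance: only $178928.39 − $178269.65 = $658.74 of this check is subject → $658.74 × 0.007 = $4.61
Roth contribution: $78.63
Vision insurance premium: $25.29
Total deductions = $86.40 + $393.23 + $110.78 + $4.61 + $78.63 + $25.29 = $698.94
Net pay = $1766.87 − $698.94 = $1067.93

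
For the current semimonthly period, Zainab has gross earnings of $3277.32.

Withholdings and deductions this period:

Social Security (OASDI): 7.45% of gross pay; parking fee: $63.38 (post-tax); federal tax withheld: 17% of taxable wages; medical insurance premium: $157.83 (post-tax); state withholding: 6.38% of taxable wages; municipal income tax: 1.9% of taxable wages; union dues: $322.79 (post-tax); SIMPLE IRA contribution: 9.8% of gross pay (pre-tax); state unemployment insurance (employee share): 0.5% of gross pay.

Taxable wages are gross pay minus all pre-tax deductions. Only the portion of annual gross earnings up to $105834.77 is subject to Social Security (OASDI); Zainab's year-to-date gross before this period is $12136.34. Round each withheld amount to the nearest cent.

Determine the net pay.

$1404.28

SIMPLE IRA contribution: $3277.32 × 0.098 = $321.18
Taxable wages = $3277.32 − $321.18 = $2956.14
State withholding: $2956.14 × 0.0638 = $188.60
Federal tax withheld: $2956.14 × 0.17 = $502.54
Municipal income tax: $2956.14 × 0.019 = $56.17
Social Security (OASDI): cap not yet reached, full $3277.32 is subject → $3277.32 × 0.0745 = $244.16
State unemployment insurance (employee share): $3277.32 × 0.005 = $16.39
Medical insurance premium: $157.83
Parking fee: $63.38
Union dues: $322.79
Total deductions = $321.18 + $188.60 + $502.54 + $56.17 + $244.16 + $16.39 + $157.83 + $63.38 + $322.79 = $1873.04
Net pay = $3277.32 − $1873.04 = $1404.28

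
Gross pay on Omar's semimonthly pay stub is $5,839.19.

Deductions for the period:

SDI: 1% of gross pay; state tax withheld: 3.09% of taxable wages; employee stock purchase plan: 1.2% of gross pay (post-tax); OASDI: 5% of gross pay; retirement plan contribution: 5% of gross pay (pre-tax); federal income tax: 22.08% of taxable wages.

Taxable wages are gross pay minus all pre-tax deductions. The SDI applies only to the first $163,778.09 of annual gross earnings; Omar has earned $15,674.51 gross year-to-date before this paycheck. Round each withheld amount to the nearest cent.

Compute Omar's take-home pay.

Retirement plan contribution: $5,839.19 × 0.05 = $291.96
Taxable wages = $5,839.19 − $291.96 = $5,547.23
State tax withheld: $5,547.23 × 0.0309 = $171.41
Federal income tax: $5,547.23 × 0.2208 = $1,224.83
OASDI: $5,839.19 × 0.05 = $291.96
SDI: cap not yet reached, full $5,839.19 is subject → $5,839.19 × 0.01 = $58.39
Employee stock purchase plan: $5,839.19 × 0.012 = $70.07
Total deductions = $291.96 + $171.41 + $1,224.83 + $291.96 + $58.39 + $70.07 = $2,108.62
Net pay = $5,839.19 − $2,108.62 = $3,730.57

$3,730.57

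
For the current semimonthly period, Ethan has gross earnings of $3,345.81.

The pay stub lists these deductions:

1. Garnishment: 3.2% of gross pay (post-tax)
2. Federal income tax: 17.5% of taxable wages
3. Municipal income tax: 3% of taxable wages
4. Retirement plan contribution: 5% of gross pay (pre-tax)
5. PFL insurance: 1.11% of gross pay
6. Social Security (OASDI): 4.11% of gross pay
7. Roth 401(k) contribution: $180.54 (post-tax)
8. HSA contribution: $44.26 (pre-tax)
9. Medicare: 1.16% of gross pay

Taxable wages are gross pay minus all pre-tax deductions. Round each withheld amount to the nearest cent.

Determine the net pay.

Retirement plan contribution: $3,345.81 × 0.05 = $167.29
HSA contribution: $44.26
Pre-tax total = $167.29 + $44.26 = $211.55
Taxable wages = $3,345.81 − $211.55 = $3,134.26
Federal income tax: $3,134.26 × 0.175 = $548.50
Municipal income tax: $3,134.26 × 0.03 = $94.03
Social Security (OASDI): $3,345.81 × 0.0411 = $137.51
PFL insurance: $3,345.81 × 0.0111 = $37.14
Medicare: $3,345.81 × 0.0116 = $38.81
Garnishment: $3,345.81 × 0.032 = $107.07
Roth 401(k) contribution: $180.54
Total deductions = $167.29 + $44.26 + $548.50 + $94.03 + $137.51 + $37.14 + $38.81 + $107.07 + $180.54 = $1,355.15
Net pay = $3,345.81 − $1,355.15 = $1,990.66

$1,990.66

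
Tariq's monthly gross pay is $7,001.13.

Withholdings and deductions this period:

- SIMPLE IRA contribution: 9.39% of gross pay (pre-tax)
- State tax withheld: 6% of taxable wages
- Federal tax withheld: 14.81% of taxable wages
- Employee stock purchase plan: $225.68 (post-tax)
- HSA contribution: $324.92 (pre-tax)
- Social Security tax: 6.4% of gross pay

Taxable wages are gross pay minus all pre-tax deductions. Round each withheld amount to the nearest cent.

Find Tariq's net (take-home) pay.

$4,092.54

SIMPLE IRA contribution: $7,001.13 × 0.0939 = $657.41
HSA contribution: $324.92
Pre-tax total = $657.41 + $324.92 = $982.33
Taxable wages = $7,001.13 − $982.33 = $6,018.80
Federal tax withheld: $6,018.80 × 0.1481 = $891.38
State tax withheld: $6,018.80 × 0.06 = $361.13
Social Security tax: $7,001.13 × 0.064 = $448.07
Employee stock purchase plan: $225.68
Total deductions = $657.41 + $324.92 + $891.38 + $361.13 + $448.07 + $225.68 = $2,908.59
Net pay = $7,001.13 − $2,908.59 = $4,092.54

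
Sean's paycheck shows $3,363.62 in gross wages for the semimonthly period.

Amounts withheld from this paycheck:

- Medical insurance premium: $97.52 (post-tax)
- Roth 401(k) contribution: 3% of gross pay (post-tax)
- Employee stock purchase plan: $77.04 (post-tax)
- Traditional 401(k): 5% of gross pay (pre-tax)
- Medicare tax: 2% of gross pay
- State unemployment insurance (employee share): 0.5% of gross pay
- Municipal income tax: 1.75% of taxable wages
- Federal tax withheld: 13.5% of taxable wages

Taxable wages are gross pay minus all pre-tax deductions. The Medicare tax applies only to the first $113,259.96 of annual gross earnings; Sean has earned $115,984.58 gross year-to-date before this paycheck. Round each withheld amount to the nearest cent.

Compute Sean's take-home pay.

$2,415.85

Traditional 401(k): $3,363.62 × 0.05 = $168.18
Taxable wages = $3,363.62 − $168.18 = $3,195.44
Federal tax withheld: $3,195.44 × 0.135 = $431.38
Municipal income tax: $3,195.44 × 0.0175 = $55.92
Medicare tax: annual cap $113,259.96 already reached (YTD $115,984.58), so $0.00
State unemployment insurance (employee share): $3,363.62 × 0.005 = $16.82
Roth 401(k) contribution: $3,363.62 × 0.03 = $100.91
Medical insurance premium: $97.52
Employee stock purchase plan: $77.04
Total deductions = $168.18 + $431.38 + $55.92 + $0.00 + $16.82 + $100.91 + $97.52 + $77.04 = $947.77
Net pay = $3,363.62 − $947.77 = $2,415.85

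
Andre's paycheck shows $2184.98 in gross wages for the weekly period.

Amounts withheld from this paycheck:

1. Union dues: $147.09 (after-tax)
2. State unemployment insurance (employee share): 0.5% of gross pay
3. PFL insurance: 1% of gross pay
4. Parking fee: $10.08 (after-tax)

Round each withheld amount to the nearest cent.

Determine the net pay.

$1995.04

PFL insurance: $2184.98 × 0.01 = $21.85
State unemployment insurance (employee share): $2184.98 × 0.005 = $10.92
Union dues: $147.09
Parking fee: $10.08
Total deductions = $21.85 + $10.92 + $147.09 + $10.08 = $189.94
Net pay = $2184.98 − $189.94 = $1995.04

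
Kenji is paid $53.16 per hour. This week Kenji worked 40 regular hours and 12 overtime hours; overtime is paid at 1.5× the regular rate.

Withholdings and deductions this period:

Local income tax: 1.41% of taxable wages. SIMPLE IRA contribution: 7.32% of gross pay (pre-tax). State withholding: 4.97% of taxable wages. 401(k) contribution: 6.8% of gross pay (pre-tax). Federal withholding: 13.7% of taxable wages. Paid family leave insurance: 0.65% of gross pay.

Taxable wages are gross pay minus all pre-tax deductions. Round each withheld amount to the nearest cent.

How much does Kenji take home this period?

$2,096.17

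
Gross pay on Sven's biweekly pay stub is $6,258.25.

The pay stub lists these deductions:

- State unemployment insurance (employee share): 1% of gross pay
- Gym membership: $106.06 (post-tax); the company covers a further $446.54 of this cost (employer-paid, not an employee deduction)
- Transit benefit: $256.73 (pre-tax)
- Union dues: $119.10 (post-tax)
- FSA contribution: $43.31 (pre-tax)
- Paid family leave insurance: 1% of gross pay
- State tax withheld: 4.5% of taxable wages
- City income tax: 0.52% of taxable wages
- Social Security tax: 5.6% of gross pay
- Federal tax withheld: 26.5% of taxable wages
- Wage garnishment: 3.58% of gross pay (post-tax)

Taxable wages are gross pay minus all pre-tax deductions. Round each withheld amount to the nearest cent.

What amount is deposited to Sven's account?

$3,155.35

Transit benefit: $256.73
FSA contribution: $43.31
Pre-tax total = $256.73 + $43.31 = $300.04
Taxable wages = $6,258.25 − $300.04 = $5,958.21
Federal tax withheld: $5,958.21 × 0.265 = $1,578.93
City income tax: $5,958.21 × 0.0052 = $30.98
State tax withheld: $5,958.21 × 0.045 = $268.12
Paid family leave insurance: $6,258.25 × 0.01 = $62.58
State unemployment insurance (employee share): $6,258.25 × 0.01 = $62.58
Social Security tax: $6,258.25 × 0.056 = $350.46
Union dues: $119.10
Wage garnishment: $6,258.25 × 0.0358 = $224.05
Gym membership: $106.06
(Employer's $446.54 toward gym membership is not withheld from the employee.)
Total deductions = $256.73 + $43.31 + $1,578.93 + $30.98 + $268.12 + $62.58 + $62.58 + $350.46 + $119.10 + $224.05 + $106.06 = $3,102.90
Net pay = $6,258.25 − $3,102.90 = $3,155.35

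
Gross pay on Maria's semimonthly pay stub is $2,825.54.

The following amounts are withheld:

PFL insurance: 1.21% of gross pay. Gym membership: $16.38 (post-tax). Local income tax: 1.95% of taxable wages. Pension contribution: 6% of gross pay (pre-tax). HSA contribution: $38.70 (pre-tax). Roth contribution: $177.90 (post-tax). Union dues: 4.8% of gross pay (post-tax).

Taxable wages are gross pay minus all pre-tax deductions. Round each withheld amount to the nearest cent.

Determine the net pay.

HSA contribution: $38.70
Pension contribution: $2,825.54 × 0.06 = $169.53
Pre-tax total = $38.70 + $169.53 = $208.23
Taxable wages = $2,825.54 − $208.23 = $2,617.31
Local income tax: $2,617.31 × 0.0195 = $51.04
PFL insurance: $2,825.54 × 0.0121 = $34.19
Gym membership: $16.38
Roth contribution: $177.90
Union dues: $2,825.54 × 0.048 = $135.63
Total deductions = $38.70 + $169.53 + $51.04 + $34.19 + $16.38 + $177.90 + $135.63 = $623.37
Net pay = $2,825.54 − $623.37 = $2,202.17

$2,202.17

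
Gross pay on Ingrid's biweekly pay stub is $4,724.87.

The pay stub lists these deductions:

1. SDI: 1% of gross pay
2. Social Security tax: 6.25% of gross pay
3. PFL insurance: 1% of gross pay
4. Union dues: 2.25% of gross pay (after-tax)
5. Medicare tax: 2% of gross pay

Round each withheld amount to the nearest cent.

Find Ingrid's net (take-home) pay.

$4,134.26

PFL insurance: $4,724.87 × 0.01 = $47.25
Social Security tax: $4,724.87 × 0.0625 = $295.30
Medicare tax: $4,724.87 × 0.02 = $94.50
SDI: $4,724.87 × 0.01 = $47.25
Union dues: $4,724.87 × 0.0225 = $106.31
Total deductions = $47.25 + $295.30 + $94.50 + $47.25 + $106.31 = $590.61
Net pay = $4,724.87 − $590.61 = $4,134.26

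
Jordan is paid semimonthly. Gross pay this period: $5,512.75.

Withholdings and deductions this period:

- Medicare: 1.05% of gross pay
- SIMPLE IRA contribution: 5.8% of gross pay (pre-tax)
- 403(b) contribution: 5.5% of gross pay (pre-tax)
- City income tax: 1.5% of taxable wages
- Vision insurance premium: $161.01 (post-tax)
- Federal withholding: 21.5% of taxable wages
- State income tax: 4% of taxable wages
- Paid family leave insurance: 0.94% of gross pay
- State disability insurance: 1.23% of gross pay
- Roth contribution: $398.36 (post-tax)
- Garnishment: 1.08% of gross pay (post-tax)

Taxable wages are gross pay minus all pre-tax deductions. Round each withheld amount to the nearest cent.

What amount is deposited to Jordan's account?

$2,773.14

SIMPLE IRA contribution: $5,512.75 × 0.058 = $319.74
403(b) contribution: $5,512.75 × 0.055 = $303.20
Pre-tax total = $319.74 + $303.20 = $622.94
Taxable wages = $5,512.75 − $622.94 = $4,889.81
Federal withholding: $4,889.81 × 0.215 = $1,051.31
State income tax: $4,889.81 × 0.04 = $195.59
City income tax: $4,889.81 × 0.015 = $73.35
Paid family leave insurance: $5,512.75 × 0.0094 = $51.82
Medicare: $5,512.75 × 0.0105 = $57.88
State disability insurance: $5,512.75 × 0.0123 = $67.81
Roth contribution: $398.36
Garnishment: $5,512.75 × 0.0108 = $59.54
Vision insurance premium: $161.01
Total deductions = $319.74 + $303.20 + $1,051.31 + $195.59 + $73.35 + $51.82 + $57.88 + $67.81 + $398.36 + $59.54 + $161.01 = $2,739.61
Net pay = $5,512.75 − $2,739.61 = $2,773.14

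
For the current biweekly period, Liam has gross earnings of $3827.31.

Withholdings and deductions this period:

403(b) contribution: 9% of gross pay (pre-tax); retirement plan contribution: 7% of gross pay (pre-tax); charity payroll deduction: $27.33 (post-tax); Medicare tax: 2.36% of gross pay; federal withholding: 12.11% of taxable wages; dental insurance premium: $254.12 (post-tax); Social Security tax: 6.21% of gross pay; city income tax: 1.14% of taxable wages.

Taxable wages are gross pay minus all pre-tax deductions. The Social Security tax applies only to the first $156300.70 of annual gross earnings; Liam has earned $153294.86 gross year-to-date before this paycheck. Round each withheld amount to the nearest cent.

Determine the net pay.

$2230.53

Retirement plan contribution: $3827.31 × 0.07 = $267.91
403(b) contribution: $3827.31 × 0.09 = $344.46
Pre-tax total = $267.91 + $344.46 = $612.37
Taxable wages = $3827.31 − $612.37 = $3214.94
City income tax: $3214.94 × 0.0114 = $36.65
Federal withholding: $3214.94 × 0.1211 = $389.33
Social Security tax: only $156300.70 − $153294.86 = $3005.84 of this check is subject → $3005.84 × 0.0621 = $186.66
Medicare tax: $3827.31 × 0.0236 = $90.32
Charity payroll deduction: $27.33
Dental insurance premium: $254.12
Total deductions = $267.91 + $344.46 + $36.65 + $389.33 + $186.66 + $90.32 + $27.33 + $254.12 = $1596.78
Net pay = $3827.31 − $1596.78 = $2230.53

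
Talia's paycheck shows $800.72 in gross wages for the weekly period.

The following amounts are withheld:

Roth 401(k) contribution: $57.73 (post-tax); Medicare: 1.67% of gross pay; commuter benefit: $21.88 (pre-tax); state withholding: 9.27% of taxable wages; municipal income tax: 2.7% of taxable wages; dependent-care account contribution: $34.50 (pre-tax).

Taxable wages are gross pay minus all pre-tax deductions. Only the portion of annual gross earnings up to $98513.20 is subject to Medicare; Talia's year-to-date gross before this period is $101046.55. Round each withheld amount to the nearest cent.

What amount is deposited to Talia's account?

$597.51

Commuter benefit: $21.88
Dependent-care account contribution: $34.50
Pre-tax total = $21.88 + $34.50 = $56.38
Taxable wages = $800.72 − $56.38 = $744.34
State withholding: $744.34 × 0.0927 = $69.00
Municipal income tax: $744.34 × 0.027 = $20.10
Medicare: annual cap $98513.20 already reached (YTD $101046.55), so $0.00
Roth 401(k) contribution: $57.73
Total deductions = $21.88 + $34.50 + $69.00 + $20.10 + $0.00 + $57.73 = $203.21
Net pay = $800.72 − $203.21 = $597.51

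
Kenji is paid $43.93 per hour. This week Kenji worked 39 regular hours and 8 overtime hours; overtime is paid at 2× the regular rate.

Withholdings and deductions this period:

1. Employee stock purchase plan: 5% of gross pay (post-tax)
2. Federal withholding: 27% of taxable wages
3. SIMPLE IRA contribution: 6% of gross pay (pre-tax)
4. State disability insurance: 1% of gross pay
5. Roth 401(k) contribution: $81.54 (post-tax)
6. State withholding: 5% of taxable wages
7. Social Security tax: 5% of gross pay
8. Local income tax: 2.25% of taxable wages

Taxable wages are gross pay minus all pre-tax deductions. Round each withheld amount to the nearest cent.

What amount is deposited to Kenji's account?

Regular pay: 39 × $43.93 = $1,713.27
Overtime pay: 8 × $43.93 × 2 = $702.88
Gross pay = $1,713.27 + $702.88 = $2,416.15
SIMPLE IRA contribution: $2,416.15 × 0.06 = $144.97
Taxable wages = $2,416.15 − $144.97 = $2,271.18
Federal withholding: $2,271.18 × 0.27 = $613.22
Local income tax: $2,271.18 × 0.0225 = $51.10
State withholding: $2,271.18 × 0.05 = $113.56
State disability insurance: $2,416.15 × 0.01 = $24.16
Social Security tax: $2,416.15 × 0.05 = $120.81
Roth 401(k) contribution: $81.54
Employee stock purchase plan: $2,416.15 × 0.05 = $120.81
Total deductions = $144.97 + $613.22 + $51.10 + $113.56 + $24.16 + $120.81 + $81.54 + $120.81 = $1,270.17
Net pay = $2,416.15 − $1,270.17 = $1,145.98

$1,145.98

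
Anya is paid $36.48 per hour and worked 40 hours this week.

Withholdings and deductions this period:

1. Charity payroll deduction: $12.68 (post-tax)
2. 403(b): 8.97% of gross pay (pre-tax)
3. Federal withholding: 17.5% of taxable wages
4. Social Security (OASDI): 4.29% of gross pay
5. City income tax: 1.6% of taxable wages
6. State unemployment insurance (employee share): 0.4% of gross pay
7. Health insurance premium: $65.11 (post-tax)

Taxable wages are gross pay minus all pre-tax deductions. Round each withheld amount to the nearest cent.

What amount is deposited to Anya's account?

Gross pay: 40 × $36.48 = $1459.20
403(b): $1459.20 × 0.0897 = $130.89
Taxable wages = $1459.20 − $130.89 = $1328.31
City income tax: $1328.31 × 0.016 = $21.25
Federal withholding: $1328.31 × 0.175 = $232.45
Social Security (OASDI): $1459.20 × 0.0429 = $62.60
State unemployment insurance (employee share): $1459.20 × 0.004 = $5.84
Charity payroll deduction: $12.68
Health insurance premium: $65.11
Total deductions = $130.89 + $21.25 + $232.45 + $62.60 + $5.84 + $12.68 + $65.11 = $530.82
Net pay = $1459.20 − $530.82 = $928.38

$928.38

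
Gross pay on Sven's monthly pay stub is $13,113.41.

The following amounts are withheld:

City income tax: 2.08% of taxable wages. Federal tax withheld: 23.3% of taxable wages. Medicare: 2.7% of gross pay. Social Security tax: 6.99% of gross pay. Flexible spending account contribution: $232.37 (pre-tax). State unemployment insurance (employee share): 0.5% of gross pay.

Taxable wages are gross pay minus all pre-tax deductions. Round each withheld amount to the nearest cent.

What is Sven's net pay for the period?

$8,275.57

Flexible spending account contribution: $232.37
Taxable wages = $13,113.41 − $232.37 = $12,881.04
Federal tax withheld: $12,881.04 × 0.233 = $3,001.28
City income tax: $12,881.04 × 0.0208 = $267.93
State unemployment insurance (employee share): $13,113.41 × 0.005 = $65.57
Social Security tax: $13,113.41 × 0.0699 = $916.63
Medicare: $13,113.41 × 0.027 = $354.06
Total deductions = $232.37 + $3,001.28 + $267.93 + $65.57 + $916.63 + $354.06 = $4,837.84
Net pay = $13,113.41 − $4,837.84 = $8,275.57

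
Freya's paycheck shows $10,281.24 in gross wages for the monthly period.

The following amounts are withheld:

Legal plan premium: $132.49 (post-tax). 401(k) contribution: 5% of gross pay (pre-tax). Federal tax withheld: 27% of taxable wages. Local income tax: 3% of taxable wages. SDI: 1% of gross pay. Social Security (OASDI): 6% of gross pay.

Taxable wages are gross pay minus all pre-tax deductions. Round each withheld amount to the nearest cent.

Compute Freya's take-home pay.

401(k) contribution: $10,281.24 × 0.05 = $514.06
Taxable wages = $10,281.24 − $514.06 = $9,767.18
Federal tax withheld: $9,767.18 × 0.27 = $2,637.14
Local income tax: $9,767.18 × 0.03 = $293.02
Social Security (OASDI): $10,281.24 × 0.06 = $616.87
SDI: $10,281.24 × 0.01 = $102.81
Legal plan premium: $132.49
Total deductions = $514.06 + $2,637.14 + $293.02 + $616.87 + $102.81 + $132.49 = $4,296.39
Net pay = $10,281.24 − $4,296.39 = $5,984.85

$5,984.85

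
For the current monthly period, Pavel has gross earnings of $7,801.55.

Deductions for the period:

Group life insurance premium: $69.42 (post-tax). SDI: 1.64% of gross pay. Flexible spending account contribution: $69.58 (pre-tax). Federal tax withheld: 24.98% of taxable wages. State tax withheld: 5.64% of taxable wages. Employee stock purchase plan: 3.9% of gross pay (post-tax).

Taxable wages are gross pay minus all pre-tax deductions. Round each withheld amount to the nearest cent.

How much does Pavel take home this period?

$4,862.81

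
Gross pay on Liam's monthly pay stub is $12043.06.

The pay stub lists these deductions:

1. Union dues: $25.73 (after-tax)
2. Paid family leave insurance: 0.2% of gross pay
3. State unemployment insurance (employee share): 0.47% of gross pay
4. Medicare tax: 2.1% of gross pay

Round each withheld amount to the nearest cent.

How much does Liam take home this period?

$11683.74

Medicare tax: $12043.06 × 0.021 = $252.90
State unemployment insurance (employee share): $12043.06 × 0.0047 = $56.60
Paid family leave insurance: $12043.06 × 0.002 = $24.09
Union dues: $25.73
Total deductions = $252.90 + $56.60 + $24.09 + $25.73 = $359.32
Net pay = $12043.06 − $359.32 = $11683.74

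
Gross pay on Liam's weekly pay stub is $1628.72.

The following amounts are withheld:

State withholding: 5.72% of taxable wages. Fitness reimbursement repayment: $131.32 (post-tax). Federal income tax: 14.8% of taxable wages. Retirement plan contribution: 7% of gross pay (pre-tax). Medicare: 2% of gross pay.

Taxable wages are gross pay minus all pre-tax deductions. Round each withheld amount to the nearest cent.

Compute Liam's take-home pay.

$1040.00

Retirement plan contribution: $1628.72 × 0.07 = $114.01
Taxable wages = $1628.72 − $114.01 = $1514.71
State withholding: $1514.71 × 0.0572 = $86.64
Federal income tax: $1514.71 × 0.148 = $224.18
Medicare: $1628.72 × 0.02 = $32.57
Fitness reimbursement repayment: $131.32
Total deductions = $114.01 + $86.64 + $224.18 + $32.57 + $131.32 = $588.72
Net pay = $1628.72 − $588.72 = $1040.00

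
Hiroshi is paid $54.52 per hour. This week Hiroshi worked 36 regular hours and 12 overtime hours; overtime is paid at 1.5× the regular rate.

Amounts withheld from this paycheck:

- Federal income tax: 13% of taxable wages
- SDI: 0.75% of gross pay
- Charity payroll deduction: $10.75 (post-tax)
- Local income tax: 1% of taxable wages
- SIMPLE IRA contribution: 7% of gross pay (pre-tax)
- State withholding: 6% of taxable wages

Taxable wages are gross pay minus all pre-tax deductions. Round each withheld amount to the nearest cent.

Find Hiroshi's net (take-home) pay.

Regular pay: 36 × $54.52 = $1962.72
Overtime pay: 12 × $54.52 × 1.5 = $981.36
Gross pay = $1962.72 + $981.36 = $2944.08
SIMPLE IRA contribution: $2944.08 × 0.07 = $206.09
Taxable wages = $2944.08 − $206.09 = $2737.99
Federal income tax: $2737.99 × 0.13 = $355.94
Local income tax: $2737.99 × 0.01 = $27.38
State withholding: $2737.99 × 0.06 = $164.28
SDI: $2944.08 × 0.0075 = $22.08
Charity payroll deduction: $10.75
Total deductions = $206.09 + $355.94 + $27.38 + $164.28 + $22.08 + $10.75 = $786.52
Net pay = $2944.08 − $786.52 = $2157.56

$2157.56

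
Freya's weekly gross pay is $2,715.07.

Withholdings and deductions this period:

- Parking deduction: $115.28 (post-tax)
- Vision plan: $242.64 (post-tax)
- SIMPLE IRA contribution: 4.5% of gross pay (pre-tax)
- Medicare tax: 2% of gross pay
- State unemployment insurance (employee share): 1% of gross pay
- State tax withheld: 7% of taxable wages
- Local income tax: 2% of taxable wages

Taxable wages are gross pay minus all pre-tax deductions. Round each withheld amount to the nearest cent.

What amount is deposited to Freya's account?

SIMPLE IRA contribution: $2,715.07 × 0.045 = $122.18
Taxable wages = $2,715.07 − $122.18 = $2,592.89
Local income tax: $2,592.89 × 0.02 = $51.86
State tax withheld: $2,592.89 × 0.07 = $181.50
Medicare tax: $2,715.07 × 0.02 = $54.30
State unemployment insurance (employee share): $2,715.07 × 0.01 = $27.15
Parking deduction: $115.28
Vision plan: $242.64
Total deductions = $122.18 + $51.86 + $181.50 + $54.30 + $27.15 + $115.28 + $242.64 = $794.91
Net pay = $2,715.07 − $794.91 = $1,920.16

$1,920.16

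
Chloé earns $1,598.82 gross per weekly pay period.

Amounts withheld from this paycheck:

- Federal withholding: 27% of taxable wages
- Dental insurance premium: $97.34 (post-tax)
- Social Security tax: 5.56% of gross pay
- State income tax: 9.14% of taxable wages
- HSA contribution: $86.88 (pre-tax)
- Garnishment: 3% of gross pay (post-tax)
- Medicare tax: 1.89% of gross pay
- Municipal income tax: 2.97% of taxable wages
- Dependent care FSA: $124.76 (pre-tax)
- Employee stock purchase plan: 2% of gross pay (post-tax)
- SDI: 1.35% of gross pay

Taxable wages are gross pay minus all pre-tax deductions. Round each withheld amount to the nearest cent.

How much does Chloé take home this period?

Dependent care FSA: $124.76
HSA contribution: $86.88
Pre-tax total = $124.76 + $86.88 = $211.64
Taxable wages = $1,598.82 − $211.64 = $1,387.18
Municipal income tax: $1,387.18 × 0.0297 = $41.20
Federal withholding: $1,387.18 × 0.27 = $374.54
State income tax: $1,387.18 × 0.0914 = $126.79
Social Security tax: $1,598.82 × 0.0556 = $88.89
SDI: $1,598.82 × 0.0135 = $21.58
Medicare tax: $1,598.82 × 0.0189 = $30.22
Garnishment: $1,598.82 × 0.03 = $47.96
Dental insurance premium: $97.34
Employee stock purchase plan: $1,598.82 × 0.02 = $31.98
Total deductions = $124.76 + $86.88 + $41.20 + $374.54 + $126.79 + $88.89 + $21.58 + $30.22 + $47.96 + $97.34 + $31.98 = $1,072.14
Net pay = $1,598.82 − $1,072.14 = $526.68

$526.68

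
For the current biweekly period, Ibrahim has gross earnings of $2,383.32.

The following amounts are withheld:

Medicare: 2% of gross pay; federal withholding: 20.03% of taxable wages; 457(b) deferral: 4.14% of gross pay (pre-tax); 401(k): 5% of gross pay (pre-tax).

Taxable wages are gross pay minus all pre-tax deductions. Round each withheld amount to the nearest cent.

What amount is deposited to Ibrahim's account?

$1,684.06

401(k): $2,383.32 × 0.05 = $119.17
457(b) deferral: $2,383.32 × 0.0414 = $98.67
Pre-tax total = $119.17 + $98.67 = $217.84
Taxable wages = $2,383.32 − $217.84 = $2,165.48
Federal withholding: $2,165.48 × 0.2003 = $433.75
Medicare: $2,383.32 × 0.02 = $47.67
Total deductions = $119.17 + $98.67 + $433.75 + $47.67 = $699.26
Net pay = $2,383.32 − $699.26 = $1,684.06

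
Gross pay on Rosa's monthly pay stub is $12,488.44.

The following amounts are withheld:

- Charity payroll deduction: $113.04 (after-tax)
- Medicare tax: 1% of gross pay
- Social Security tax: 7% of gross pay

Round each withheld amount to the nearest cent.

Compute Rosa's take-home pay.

Social Security tax: $12,488.44 × 0.07 = $874.19
Medicare tax: $12,488.44 × 0.01 = $124.88
Charity payroll deduction: $113.04
Total deductions = $874.19 + $124.88 + $113.04 = $1,112.11
Net pay = $12,488.44 − $1,112.11 = $11,376.33

$11,376.33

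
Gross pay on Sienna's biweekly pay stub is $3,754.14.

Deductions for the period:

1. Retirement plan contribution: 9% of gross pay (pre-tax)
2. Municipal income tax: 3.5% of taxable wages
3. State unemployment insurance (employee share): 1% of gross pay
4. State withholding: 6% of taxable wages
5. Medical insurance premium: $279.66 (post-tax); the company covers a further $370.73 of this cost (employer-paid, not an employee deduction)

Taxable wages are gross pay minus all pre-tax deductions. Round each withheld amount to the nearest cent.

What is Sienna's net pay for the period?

$2,774.52

Retirement plan contribution: $3,754.14 × 0.09 = $337.87
Taxable wages = $3,754.14 − $337.87 = $3,416.27
Municipal income tax: $3,416.27 × 0.035 = $119.57
State withholding: $3,416.27 × 0.06 = $204.98
State unemployment insurance (employee share): $3,754.14 × 0.01 = $37.54
Medical insurance premium: $279.66
(Employer's $370.73 toward medical insurance premium is not withheld from the employee.)
Total deductions = $337.87 + $119.57 + $204.98 + $37.54 + $279.66 = $979.62
Net pay = $3,754.14 − $979.62 = $2,774.52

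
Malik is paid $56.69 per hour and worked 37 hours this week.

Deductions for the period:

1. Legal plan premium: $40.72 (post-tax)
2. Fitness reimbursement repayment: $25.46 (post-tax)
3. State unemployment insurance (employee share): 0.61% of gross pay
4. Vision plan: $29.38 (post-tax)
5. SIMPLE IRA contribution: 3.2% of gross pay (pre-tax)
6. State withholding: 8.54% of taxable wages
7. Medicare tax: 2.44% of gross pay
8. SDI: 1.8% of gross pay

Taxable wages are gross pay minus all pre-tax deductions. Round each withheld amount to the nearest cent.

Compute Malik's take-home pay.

Gross pay: 37 × $56.69 = $2097.53
SIMPLE IRA contribution: $2097.53 × 0.032 = $67.12
Taxable wages = $2097.53 − $67.12 = $2030.41
State withholding: $2030.41 × 0.0854 = $173.40
Medicare tax: $2097.53 × 0.0244 = $51.18
SDI: $2097.53 × 0.018 = $37.76
State unemployment insurance (employee share): $2097.53 × 0.0061 = $12.79
Vision plan: $29.38
Fitness reimbursement repayment: $25.46
Legal plan premium: $40.72
Total deductions = $67.12 + $173.40 + $51.18 + $37.76 + $12.79 + $29.38 + $25.46 + $40.72 = $437.81
Net pay = $2097.53 − $437.81 = $1659.72

$1659.72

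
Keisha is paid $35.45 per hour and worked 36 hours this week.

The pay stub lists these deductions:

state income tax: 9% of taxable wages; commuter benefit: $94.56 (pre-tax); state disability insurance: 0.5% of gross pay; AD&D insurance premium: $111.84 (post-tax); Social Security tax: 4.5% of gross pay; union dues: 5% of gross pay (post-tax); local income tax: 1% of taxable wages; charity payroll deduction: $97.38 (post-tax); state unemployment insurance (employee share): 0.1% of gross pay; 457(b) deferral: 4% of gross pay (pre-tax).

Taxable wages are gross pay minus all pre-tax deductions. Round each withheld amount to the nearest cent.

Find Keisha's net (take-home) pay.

$679.41

Gross pay: 36 × $35.45 = $1,276.20
Commuter benefit: $94.56
457(b) deferral: $1,276.20 × 0.04 = $51.05
Pre-tax total = $94.56 + $51.05 = $145.61
Taxable wages = $1,276.20 − $145.61 = $1,130.59
Local income tax: $1,130.59 × 0.01 = $11.31
State income tax: $1,130.59 × 0.09 = $101.75
State disability insurance: $1,276.20 × 0.005 = $6.38
Social Security tax: $1,276.20 × 0.045 = $57.43
State unemployment insurance (employee share): $1,276.20 × 0.001 = $1.28
AD&D insurance premium: $111.84
Union dues: $1,276.20 × 0.05 = $63.81
Charity payroll deduction: $97.38
Total deductions = $94.56 + $51.05 + $11.31 + $101.75 + $6.38 + $57.43 + $1.28 + $111.84 + $63.81 + $97.38 = $596.79
Net pay = $1,276.20 − $596.79 = $679.41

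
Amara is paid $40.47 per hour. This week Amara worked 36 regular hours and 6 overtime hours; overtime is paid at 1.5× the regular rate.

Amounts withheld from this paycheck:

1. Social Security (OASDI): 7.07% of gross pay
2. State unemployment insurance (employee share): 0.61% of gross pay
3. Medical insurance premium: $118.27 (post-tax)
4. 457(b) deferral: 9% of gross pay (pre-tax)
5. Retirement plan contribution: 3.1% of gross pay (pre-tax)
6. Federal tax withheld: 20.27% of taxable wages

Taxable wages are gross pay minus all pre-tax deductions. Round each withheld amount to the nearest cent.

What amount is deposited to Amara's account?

Regular pay: 36 × $40.47 = $1,456.92
Overtime pay: 6 × $40.47 × 1.5 = $364.23
Gross pay = $1,456.92 + $364.23 = $1,821.15
Retirement plan contribution: $1,821.15 × 0.031 = $56.46
457(b) deferral: $1,821.15 × 0.09 = $163.90
Pre-tax total = $56.46 + $163.90 = $220.36
Taxable wages = $1,821.15 − $220.36 = $1,600.79
Federal tax withheld: $1,600.79 × 0.2027 = $324.48
Social Security (OASDI): $1,821.15 × 0.0707 = $128.76
State unemployment insurance (employee share): $1,821.15 × 0.0061 = $11.11
Medical insurance premium: $118.27
Total deductions = $56.46 + $163.90 + $324.48 + $128.76 + $11.11 + $118.27 = $802.98
Net pay = $1,821.15 − $802.98 = $1,018.17

$1,018.17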